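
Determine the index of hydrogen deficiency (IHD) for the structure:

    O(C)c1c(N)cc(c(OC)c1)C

4

Molecular formula from the SMILES: C9H13NO2.
DoU = (2C + 2 + N − H − X)/2 = (2·9 + 2 + 1 − 13 − 0)/2 = 8/2 = 4.
(Structurally: 1 ring(s) + 3 π bond(s) = 4.)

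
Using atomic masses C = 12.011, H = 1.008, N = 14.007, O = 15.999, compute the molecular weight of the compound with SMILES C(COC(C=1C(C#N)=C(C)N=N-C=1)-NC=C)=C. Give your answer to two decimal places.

230.27

Molecular formula: C12H14N4O.
M = 12×12.011 + 14×1.008 + 4×14.007 + 1×15.999 = 230.27 g/mol.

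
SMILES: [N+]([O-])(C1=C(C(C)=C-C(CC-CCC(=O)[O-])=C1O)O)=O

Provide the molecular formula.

C12H14NO6-

Heavy atoms from the SMILES: 12 C, 1 N, 6 O.
Implicit hydrogens by atom environment:
  5 × C (aromatic): no H
  4 × C: 2 H each → 8
  2 × O: 1 H each → 2
  2 × O: no H
  2 × O (charge -1): no H
  1 × C: 3 H
  1 × C (aromatic): 1 H
  1 × C: no H
  1 × N (charge +1): no H
  Total hydrogens = 14.
Net charge -1.
Molecular formula: C12H14NO6-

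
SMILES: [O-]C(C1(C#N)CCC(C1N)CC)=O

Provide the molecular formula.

C9H13N2O2-

Heavy atoms from the SMILES: 9 C, 2 N, 2 O.
Implicit hydrogens by atom environment:
  3 × C: 2 H each → 6
  3 × C: no H
  2 × C: 1 H each → 2
  1 × C: 3 H
  1 × N: 2 H
  1 × N: no H
  1 × O: no H
  1 × O (charge -1): no H
  Total hydrogens = 13.
Net charge -1.
Molecular formula: C9H13N2O2-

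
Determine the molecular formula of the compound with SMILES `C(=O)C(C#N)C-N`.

Heavy atoms from the SMILES: 4 C, 2 N, 1 O.
Implicit hydrogens by atom environment:
  2 × C: 1 H each → 2
  1 × C: 2 H
  1 × C: no H
  1 × N: 2 H
  1 × N: no H
  1 × O: no H
  Total hydrogens = 6.
Molecular formula: C4H6N2O

C4H6N2O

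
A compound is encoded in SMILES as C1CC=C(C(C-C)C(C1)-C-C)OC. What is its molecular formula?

C12H22O

Heavy atoms from the SMILES: 12 C, 1 O.
Implicit hydrogens by atom environment:
  5 × C: 2 H each → 10
  3 × C: 3 H each → 9
  3 × C: 1 H each → 3
  1 × C: no H
  1 × O: no H
  Total hydrogens = 22.
Molecular formula: C12H22O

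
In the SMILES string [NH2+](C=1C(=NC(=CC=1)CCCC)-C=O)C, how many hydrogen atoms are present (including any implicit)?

Hydrogens are implicit in SMILES; fill each atom to its normal valence:
  3 × C: 2 H each → 6
  3 × C (aromatic): no H
  2 × C: 3 H each → 6
  2 × C (aromatic): 1 H each → 2
  1 × C: 1 H
  1 × N (charge +1): 2 H
  1 × N (aromatic): no H
  1 × O: no H
  Total hydrogens = 17.

17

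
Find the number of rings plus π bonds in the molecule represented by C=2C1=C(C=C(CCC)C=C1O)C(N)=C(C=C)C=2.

8

Molecular formula from the SMILES: C15H17NO.
DoU = (2C + 2 + N − H − X)/2 = (2·15 + 2 + 1 − 17 − 0)/2 = 16/2 = 8.
(Structurally: 2 ring(s) + 6 π bond(s) = 8.)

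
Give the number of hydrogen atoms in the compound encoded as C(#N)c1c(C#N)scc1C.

Hydrogens are implicit in SMILES; fill each atom to its normal valence:
  3 × C (aromatic): no H
  2 × C: no H
  2 × N: no H
  1 × C: 3 H
  1 × C (aromatic): 1 H
  1 × S (aromatic): no H
  Total hydrogens = 4.

4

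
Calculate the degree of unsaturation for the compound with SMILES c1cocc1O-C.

Molecular formula from the SMILES: C5H6O2.
DoU = (2C + 2 + N − H − X)/2 = (2·5 + 2 + 0 − 6 − 0)/2 = 6/2 = 3.
(Structurally: 1 ring(s) + 2 π bond(s) = 3.)

3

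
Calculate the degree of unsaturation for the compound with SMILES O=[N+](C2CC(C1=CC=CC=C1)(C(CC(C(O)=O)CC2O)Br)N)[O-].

7

Molecular formula from the SMILES: C15H19BrN2O5.
DoU = (2C + 2 + N − H − X)/2 = (2·15 + 2 + 2 − 19 − 1)/2 = 14/2 = 7.
(Structurally: 2 ring(s) + 5 π bond(s) = 7.)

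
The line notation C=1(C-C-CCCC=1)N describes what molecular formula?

Heavy atoms from the SMILES: 7 C, 1 N.
Implicit hydrogens by atom environment:
  5 × C: 2 H each → 10
  1 × C: 1 H
  1 × C: no H
  1 × N: 2 H
  Total hydrogens = 13.
Molecular formula: C7H13N

C7H13N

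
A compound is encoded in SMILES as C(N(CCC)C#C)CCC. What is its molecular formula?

C9H17N

Heavy atoms from the SMILES: 9 C, 1 N.
Implicit hydrogens by atom environment:
  5 × C: 2 H each → 10
  2 × C: 3 H each → 6
  1 × C: 1 H
  1 × C: no H
  1 × N: no H
  Total hydrogens = 17.
Molecular formula: C9H17N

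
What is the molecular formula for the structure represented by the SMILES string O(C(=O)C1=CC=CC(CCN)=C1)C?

C10H13NO2

Heavy atoms from the SMILES: 10 C, 1 N, 2 O.
Implicit hydrogens by atom environment:
  4 × C (aromatic): 1 H each → 4
  2 × C: 2 H each → 4
  2 × C (aromatic): no H
  2 × O: no H
  1 × C: 3 H
  1 × C: no H
  1 × N: 2 H
  Total hydrogens = 13.
Molecular formula: C10H13NO2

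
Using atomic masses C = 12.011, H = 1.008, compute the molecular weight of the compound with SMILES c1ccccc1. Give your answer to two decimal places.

Molecular formula: C6H6.
M = 6×12.011 + 6×1.008 = 78.11 g/mol.

78.11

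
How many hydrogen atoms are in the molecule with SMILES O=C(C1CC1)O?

6

Hydrogens are implicit in SMILES; fill each atom to its normal valence:
  2 × C: 2 H each → 4
  1 × C: 1 H
  1 × C: no H
  1 × O: 1 H
  1 × O: no H
  Total hydrogens = 6.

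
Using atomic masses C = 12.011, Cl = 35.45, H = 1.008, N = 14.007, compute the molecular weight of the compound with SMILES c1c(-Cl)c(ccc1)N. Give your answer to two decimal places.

127.57

Molecular formula: C6H6ClN.
M = 6×12.011 + 1×35.45 + 6×1.008 + 1×14.007 = 127.57 g/mol.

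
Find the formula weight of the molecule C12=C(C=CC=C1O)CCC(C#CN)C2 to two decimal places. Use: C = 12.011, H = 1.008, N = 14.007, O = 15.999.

187.24

Molecular formula: C12H13NO.
M = 12×12.011 + 13×1.008 + 1×14.007 + 1×15.999 = 187.24 g/mol.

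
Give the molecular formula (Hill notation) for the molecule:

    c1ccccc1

C6H6

Heavy atoms from the SMILES: 6 C.
Implicit hydrogens by atom environment:
  6 × C (aromatic): 1 H each → 6
  Total hydrogens = 6.
Molecular formula: C6H6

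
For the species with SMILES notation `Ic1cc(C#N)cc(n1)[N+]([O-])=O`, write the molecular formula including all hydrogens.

C6H2IN3O2

Heavy atoms from the SMILES: 6 C, 1 I, 3 N, 2 O.
Implicit hydrogens by atom environment:
  3 × C (aromatic): no H
  2 × C (aromatic): 1 H each → 2
  1 × C: no H
  1 × I: no H
  1 × N (aromatic): no H
  1 × N: no H
  1 × N (charge +1): no H
  1 × O: no H
  1 × O (charge -1): no H
  Total hydrogens = 2.
Molecular formula: C6H2IN3O2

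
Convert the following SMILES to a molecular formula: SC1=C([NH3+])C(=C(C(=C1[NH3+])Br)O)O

[C6H9BrN2O2S]2+

Heavy atoms from the SMILES: 1 Br, 6 C, 2 N, 2 O, 1 S.
Implicit hydrogens by atom environment:
  6 × C (aromatic): no H
  2 × N (charge +1): 3 H each → 6
  2 × O: 1 H each → 2
  1 × Br: no H
  1 × S: 1 H
  Total hydrogens = 9.
Net charge +2.
Molecular formula: [C6H9BrN2O2S]2+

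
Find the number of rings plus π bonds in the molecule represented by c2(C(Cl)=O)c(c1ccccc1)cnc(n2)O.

Molecular formula from the SMILES: C11H7ClN2O2.
DoU = (2C + 2 + N − H − X)/2 = (2·11 + 2 + 2 − 7 − 1)/2 = 18/2 = 9.
(Structurally: 2 ring(s) + 7 π bond(s) = 9.)

9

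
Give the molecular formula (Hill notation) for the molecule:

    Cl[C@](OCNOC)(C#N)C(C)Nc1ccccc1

C12H16ClN3O2

Heavy atoms from the SMILES: 12 C, 1 Cl, 3 N, 2 O.
Implicit hydrogens by atom environment:
  5 × C (aromatic): 1 H each → 5
  2 × C: 3 H each → 6
  2 × C: no H
  2 × N: 1 H each → 2
  2 × O: no H
  1 × C: 2 H
  1 × C: 1 H
  1 × C (aromatic): no H
  1 × Cl: no H
  1 × N: no H
  Total hydrogens = 16.
Molecular formula: C12H16ClN3O2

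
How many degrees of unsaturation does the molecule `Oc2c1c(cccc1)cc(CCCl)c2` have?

7

Molecular formula from the SMILES: C12H11ClO.
DoU = (2C + 2 + N − H − X)/2 = (2·12 + 2 + 0 − 11 − 1)/2 = 14/2 = 7.
(Structurally: 2 ring(s) + 5 π bond(s) = 7.)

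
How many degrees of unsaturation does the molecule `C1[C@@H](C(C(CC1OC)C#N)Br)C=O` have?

Molecular formula from the SMILES: C9H12BrNO2.
DoU = (2C + 2 + N − H − X)/2 = (2·9 + 2 + 1 − 12 − 1)/2 = 8/2 = 4.
(Structurally: 1 ring(s) + 3 π bond(s) = 4.)

4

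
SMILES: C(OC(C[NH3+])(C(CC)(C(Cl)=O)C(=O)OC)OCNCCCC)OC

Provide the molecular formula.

C15H30ClN2O6+

Heavy atoms from the SMILES: 15 C, 1 Cl, 2 N, 6 O.
Implicit hydrogens by atom environment:
  7 × C: 2 H each → 14
  6 × O: no H
  4 × C: 3 H each → 12
  4 × C: no H
  1 × Cl: no H
  1 × N (charge +1): 3 H
  1 × N: 1 H
  Total hydrogens = 30.
Net charge +1.
Molecular formula: C15H30ClN2O6+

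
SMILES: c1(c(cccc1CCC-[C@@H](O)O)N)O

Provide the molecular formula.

Heavy atoms from the SMILES: 10 C, 1 N, 3 O.
Implicit hydrogens by atom environment:
  3 × C: 2 H each → 6
  3 × C (aromatic): 1 H each → 3
  3 × C (aromatic): no H
  3 × O: 1 H each → 3
  1 × C: 1 H
  1 × N: 2 H
  Total hydrogens = 15.
Molecular formula: C10H15NO3

C10H15NO3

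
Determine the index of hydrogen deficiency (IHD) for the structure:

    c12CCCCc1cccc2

Molecular formula from the SMILES: C10H12.
DoU = (2C + 2 + N − H − X)/2 = (2·10 + 2 + 0 − 12 − 0)/2 = 10/2 = 5.
(Structurally: 2 ring(s) + 3 π bond(s) = 5.)

5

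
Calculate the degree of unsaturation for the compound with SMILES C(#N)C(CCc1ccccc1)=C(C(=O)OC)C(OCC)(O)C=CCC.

9

Molecular formula from the SMILES: C20H25NO4.
DoU = (2C + 2 + N − H − X)/2 = (2·20 + 2 + 1 − 25 − 0)/2 = 18/2 = 9.
(Structurally: 1 ring(s) + 8 π bond(s) = 9.)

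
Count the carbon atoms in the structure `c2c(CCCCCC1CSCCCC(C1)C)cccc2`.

19

The symbol for carbon appears 19 times in the SMILES. Lowercase c denotes aromatic carbon and counts toward C.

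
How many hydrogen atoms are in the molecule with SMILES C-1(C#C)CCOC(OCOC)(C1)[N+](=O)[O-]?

Hydrogens are implicit in SMILES; fill each atom to its normal valence:
  4 × C: 2 H each → 8
  4 × O: no H
  2 × C: 1 H each → 2
  2 × C: no H
  1 × C: 3 H
  1 × N (charge +1): no H
  1 × O (charge -1): no H
  Total hydrogens = 13.

13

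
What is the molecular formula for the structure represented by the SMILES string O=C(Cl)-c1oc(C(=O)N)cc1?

C6H4ClNO3

Heavy atoms from the SMILES: 6 C, 1 Cl, 1 N, 3 O.
Implicit hydrogens by atom environment:
  2 × C (aromatic): 1 H each → 2
  2 × C (aromatic): no H
  2 × C: no H
  2 × O: no H
  1 × Cl: no H
  1 × N: 2 H
  1 × O (aromatic): no H
  Total hydrogens = 4.
Molecular formula: C6H4ClNO3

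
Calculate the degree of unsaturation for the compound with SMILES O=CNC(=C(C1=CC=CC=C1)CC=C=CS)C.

Molecular formula from the SMILES: C14H15NOS.
DoU = (2C + 2 + N − H − X)/2 = (2·14 + 2 + 1 − 15 − 0)/2 = 16/2 = 8.
(Structurally: 1 ring(s) + 7 π bond(s) = 8.)

8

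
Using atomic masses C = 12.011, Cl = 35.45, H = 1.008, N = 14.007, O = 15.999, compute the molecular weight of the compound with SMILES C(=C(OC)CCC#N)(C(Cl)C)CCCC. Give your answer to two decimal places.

229.75

Molecular formula: C12H20ClNO.
M = 12×12.011 + 1×35.45 + 20×1.008 + 1×14.007 + 1×15.999 = 229.75 g/mol.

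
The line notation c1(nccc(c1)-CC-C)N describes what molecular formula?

Heavy atoms from the SMILES: 8 C, 2 N.
Implicit hydrogens by atom environment:
  3 × C (aromatic): 1 H each → 3
  2 × C: 2 H each → 4
  2 × C (aromatic): no H
  1 × C: 3 H
  1 × N: 2 H
  1 × N (aromatic): no H
  Total hydrogens = 12.
Molecular formula: C8H12N2

C8H12N2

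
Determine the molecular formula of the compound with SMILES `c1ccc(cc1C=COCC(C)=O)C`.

C12H14O2

Heavy atoms from the SMILES: 12 C, 2 O.
Implicit hydrogens by atom environment:
  4 × C (aromatic): 1 H each → 4
  2 × C: 3 H each → 6
  2 × C: 1 H each → 2
  2 × C (aromatic): no H
  2 × O: no H
  1 × C: 2 H
  1 × C: no H
  Total hydrogens = 14.
Molecular formula: C12H14O2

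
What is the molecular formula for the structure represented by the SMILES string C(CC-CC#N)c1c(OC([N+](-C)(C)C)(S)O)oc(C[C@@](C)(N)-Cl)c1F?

Heavy atoms from the SMILES: 16 C, 1 Cl, 1 F, 3 N, 3 O, 1 S.
Implicit hydrogens by atom environment:
  5 × C: 2 H each → 10
  4 × C: 3 H each → 12
  4 × C (aromatic): no H
  3 × C: no H
  1 × Cl: no H
  1 × F: no H
  1 × N: 2 H
  1 × N: no H
  1 × N (charge +1): no H
  1 × O: 1 H
  1 × O (aromatic): no H
  1 × O: no H
  1 × S: 1 H
  Total hydrogens = 26.
Net charge +1.
Molecular formula: C16H26ClFN3O3S+

C16H26ClFN3O3S+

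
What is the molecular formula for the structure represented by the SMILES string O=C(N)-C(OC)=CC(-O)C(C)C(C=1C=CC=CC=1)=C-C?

C16H21NO3

Heavy atoms from the SMILES: 16 C, 1 N, 3 O.
Implicit hydrogens by atom environment:
  5 × C (aromatic): 1 H each → 5
  4 × C: 1 H each → 4
  3 × C: 3 H each → 9
  3 × C: no H
  2 × O: no H
  1 × C (aromatic): no H
  1 × N: 2 H
  1 × O: 1 H
  Total hydrogens = 21.
Molecular formula: C16H21NO3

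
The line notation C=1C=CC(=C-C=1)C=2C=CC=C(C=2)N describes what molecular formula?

C12H11N

Heavy atoms from the SMILES: 12 C, 1 N.
Implicit hydrogens by atom environment:
  9 × C (aromatic): 1 H each → 9
  3 × C (aromatic): no H
  1 × N: 2 H
  Total hydrogens = 11.
Molecular formula: C12H11N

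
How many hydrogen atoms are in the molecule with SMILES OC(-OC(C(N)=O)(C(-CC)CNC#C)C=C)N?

Hydrogens are implicit in SMILES; fill each atom to its normal valence:
  4 × C: 1 H each → 4
  3 × C: 2 H each → 6
  3 × C: no H
  2 × N: 2 H each → 4
  2 × O: no H
  1 × C: 3 H
  1 × N: 1 H
  1 × O: 1 H
  Total hydrogens = 19.

19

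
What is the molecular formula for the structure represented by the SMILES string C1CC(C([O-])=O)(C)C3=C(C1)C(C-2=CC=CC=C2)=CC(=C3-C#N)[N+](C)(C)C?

Heavy atoms from the SMILES: 22 C, 2 N, 2 O.
Implicit hydrogens by atom environment:
  6 × C (aromatic): 1 H each → 6
  6 × C (aromatic): no H
  4 × C: 3 H each → 12
  3 × C: 2 H each → 6
  3 × C: no H
  1 × N (charge +1): no H
  1 × N: no H
  1 × O: no H
  1 × O (charge -1): no H
  Total hydrogens = 24.
Molecular formula: C22H24N2O2

C22H24N2O2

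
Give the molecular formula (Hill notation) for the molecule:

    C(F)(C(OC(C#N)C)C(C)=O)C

Heavy atoms from the SMILES: 8 C, 1 F, 1 N, 2 O.
Implicit hydrogens by atom environment:
  3 × C: 3 H each → 9
  3 × C: 1 H each → 3
  2 × C: no H
  2 × O: no H
  1 × F: no H
  1 × N: no H
  Total hydrogens = 12.
Molecular formula: C8H12FNO2

C8H12FNO2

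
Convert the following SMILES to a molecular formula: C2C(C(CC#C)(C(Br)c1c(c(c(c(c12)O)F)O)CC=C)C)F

C17H17BrF2O2

Heavy atoms from the SMILES: 1 Br, 17 C, 2 F, 2 O.
Implicit hydrogens by atom environment:
  6 × C (aromatic): no H
  4 × C: 2 H each → 8
  4 × C: 1 H each → 4
  2 × C: no H
  2 × F: no H
  2 × O: 1 H each → 2
  1 × Br: no H
  1 × C: 3 H
  Total hydrogens = 17.
Molecular formula: C17H17BrF2O2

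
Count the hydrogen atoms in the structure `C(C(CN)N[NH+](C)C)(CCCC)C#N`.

Hydrogens are implicit in SMILES; fill each atom to its normal valence:
  4 × C: 2 H each → 8
  3 × C: 3 H each → 9
  2 × C: 1 H each → 2
  1 × C: no H
  1 × N: 2 H
  1 × N: 1 H
  1 × N (charge +1): 1 H
  1 × N: no H
  Total hydrogens = 23.

23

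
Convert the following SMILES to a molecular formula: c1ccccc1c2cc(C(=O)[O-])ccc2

Heavy atoms from the SMILES: 13 C, 2 O.
Implicit hydrogens by atom environment:
  9 × C (aromatic): 1 H each → 9
  3 × C (aromatic): no H
  1 × C: no H
  1 × O: no H
  1 × O (charge -1): no H
  Total hydrogens = 9.
Net charge -1.
Molecular formula: C13H9O2-

C13H9O2-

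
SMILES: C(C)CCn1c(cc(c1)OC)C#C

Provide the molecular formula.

Heavy atoms from the SMILES: 11 C, 1 N, 1 O.
Implicit hydrogens by atom environment:
  3 × C: 2 H each → 6
  2 × C: 3 H each → 6
  2 × C (aromatic): 1 H each → 2
  2 × C (aromatic): no H
  1 × C: 1 H
  1 × C: no H
  1 × N (aromatic): no H
  1 × O: no H
  Total hydrogens = 15.
Molecular formula: C11H15NO

C11H15NO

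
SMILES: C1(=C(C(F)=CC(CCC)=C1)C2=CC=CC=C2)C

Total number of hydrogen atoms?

17

Hydrogens are implicit in SMILES; fill each atom to its normal valence:
  7 × C (aromatic): 1 H each → 7
  5 × C (aromatic): no H
  2 × C: 3 H each → 6
  2 × C: 2 H each → 4
  1 × F: no H
  Total hydrogens = 17.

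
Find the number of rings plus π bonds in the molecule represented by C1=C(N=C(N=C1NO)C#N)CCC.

Molecular formula from the SMILES: C8H10N4O.
DoU = (2C + 2 + N − H − X)/2 = (2·8 + 2 + 4 − 10 − 0)/2 = 12/2 = 6.
(Structurally: 1 ring(s) + 5 π bond(s) = 6.)

6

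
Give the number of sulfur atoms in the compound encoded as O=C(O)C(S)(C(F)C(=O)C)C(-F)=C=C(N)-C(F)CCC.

The symbol for sulfur appears 1 time in the SMILES.

1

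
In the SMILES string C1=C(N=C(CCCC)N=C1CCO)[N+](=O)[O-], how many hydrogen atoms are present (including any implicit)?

15

Hydrogens are implicit in SMILES; fill each atom to its normal valence:
  5 × C: 2 H each → 10
  3 × C (aromatic): no H
  2 × N (aromatic): no H
  1 × C: 3 H
  1 × C (aromatic): 1 H
  1 × N (charge +1): no H
  1 × O: 1 H
  1 × O: no H
  1 × O (charge -1): no H
  Total hydrogens = 15.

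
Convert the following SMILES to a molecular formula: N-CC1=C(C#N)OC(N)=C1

C6H7N3O

Heavy atoms from the SMILES: 6 C, 3 N, 1 O.
Implicit hydrogens by atom environment:
  3 × C (aromatic): no H
  2 × N: 2 H each → 4
  1 × C: 2 H
  1 × C (aromatic): 1 H
  1 × C: no H
  1 × N: no H
  1 × O (aromatic): no H
  Total hydrogens = 7.
Molecular formula: C6H7N3O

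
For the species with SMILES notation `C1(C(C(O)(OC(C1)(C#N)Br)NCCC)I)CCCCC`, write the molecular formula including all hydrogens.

C14H24BrIN2O2

Heavy atoms from the SMILES: 1 Br, 14 C, 1 I, 2 N, 2 O.
Implicit hydrogens by atom environment:
  7 × C: 2 H each → 14
  3 × C: no H
  2 × C: 3 H each → 6
  2 × C: 1 H each → 2
  1 × Br: no H
  1 × I: no H
  1 × N: 1 H
  1 × N: no H
  1 × O: 1 H
  1 × O: no H
  Total hydrogens = 24.
Molecular formula: C14H24BrIN2O2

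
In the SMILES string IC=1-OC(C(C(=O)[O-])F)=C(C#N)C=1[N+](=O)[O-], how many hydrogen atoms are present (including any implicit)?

1

Hydrogens are implicit in SMILES; fill each atom to its normal valence:
  4 × C (aromatic): no H
  2 × C: no H
  2 × O: no H
  2 × O (charge -1): no H
  1 × C: 1 H
  1 × F: no H
  1 × I: no H
  1 × N (charge +1): no H
  1 × N: no H
  1 × O (aromatic): no H
  Total hydrogens = 1.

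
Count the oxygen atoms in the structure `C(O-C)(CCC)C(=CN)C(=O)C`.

2

The symbol for oxygen appears 2 times in the SMILES.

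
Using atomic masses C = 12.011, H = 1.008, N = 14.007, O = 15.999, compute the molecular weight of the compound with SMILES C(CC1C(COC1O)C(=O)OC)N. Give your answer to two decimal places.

Molecular formula: C8H15NO4.
M = 8×12.011 + 15×1.008 + 1×14.007 + 4×15.999 = 189.21 g/mol.

189.21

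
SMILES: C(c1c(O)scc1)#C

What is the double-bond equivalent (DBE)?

5

Molecular formula from the SMILES: C6H4OS.
DoU = (2C + 2 + N − H − X)/2 = (2·6 + 2 + 0 − 4 − 0)/2 = 10/2 = 5.
(Structurally: 1 ring(s) + 4 π bond(s) = 5.)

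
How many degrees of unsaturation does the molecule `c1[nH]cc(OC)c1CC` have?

Molecular formula from the SMILES: C7H11NO.
DoU = (2C + 2 + N − H − X)/2 = (2·7 + 2 + 1 − 11 − 0)/2 = 6/2 = 3.
(Structurally: 1 ring(s) + 2 π bond(s) = 3.)

3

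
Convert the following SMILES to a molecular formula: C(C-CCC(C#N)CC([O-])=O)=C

Heavy atoms from the SMILES: 9 C, 1 N, 2 O.
Implicit hydrogens by atom environment:
  5 × C: 2 H each → 10
  2 × C: 1 H each → 2
  2 × C: no H
  1 × N: no H
  1 × O: no H
  1 × O (charge -1): no H
  Total hydrogens = 12.
Net charge -1.
Molecular formula: C9H12NO2-

C9H12NO2-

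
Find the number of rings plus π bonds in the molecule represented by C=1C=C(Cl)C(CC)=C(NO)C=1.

4

Molecular formula from the SMILES: C8H10ClNO.
DoU = (2C + 2 + N − H − X)/2 = (2·8 + 2 + 1 − 10 − 1)/2 = 8/2 = 4.
(Structurally: 1 ring(s) + 3 π bond(s) = 4.)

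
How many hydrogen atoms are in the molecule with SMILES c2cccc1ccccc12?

8

Hydrogens are implicit in SMILES; fill each atom to its normal valence:
  8 × C (aromatic): 1 H each → 8
  2 × C (aromatic): no H
  Total hydrogens = 8.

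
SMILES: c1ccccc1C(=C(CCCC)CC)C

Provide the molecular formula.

C15H22

Heavy atoms from the SMILES: 15 C.
Implicit hydrogens by atom environment:
  5 × C (aromatic): 1 H each → 5
  4 × C: 2 H each → 8
  3 × C: 3 H each → 9
  2 × C: no H
  1 × C (aromatic): no H
  Total hydrogens = 22.
Molecular formula: C15H22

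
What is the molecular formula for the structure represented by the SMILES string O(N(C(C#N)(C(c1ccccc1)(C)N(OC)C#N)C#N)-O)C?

Heavy atoms from the SMILES: 14 C, 5 N, 3 O.
Implicit hydrogens by atom environment:
  5 × C (aromatic): 1 H each → 5
  5 × C: no H
  5 × N: no H
  3 × C: 3 H each → 9
  2 × O: no H
  1 × C (aromatic): no H
  1 × O: 1 H
  Total hydrogens = 15.
Molecular formula: C14H15N5O3

C14H15N5O3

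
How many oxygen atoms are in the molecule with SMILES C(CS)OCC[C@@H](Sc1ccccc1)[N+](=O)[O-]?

3

The symbol for oxygen appears 3 times in the SMILES.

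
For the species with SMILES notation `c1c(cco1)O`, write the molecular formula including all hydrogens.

Heavy atoms from the SMILES: 4 C, 2 O.
Implicit hydrogens by atom environment:
  3 × C (aromatic): 1 H each → 3
  1 × C (aromatic): no H
  1 × O: 1 H
  1 × O (aromatic): no H
  Total hydrogens = 4.
Molecular formula: C4H4O2

C4H4O2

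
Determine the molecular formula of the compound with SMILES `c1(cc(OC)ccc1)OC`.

C8H10O2

Heavy atoms from the SMILES: 8 C, 2 O.
Implicit hydrogens by atom environment:
  4 × C (aromatic): 1 H each → 4
  2 × C: 3 H each → 6
  2 × C (aromatic): no H
  2 × O: no H
  Total hydrogens = 10.
Molecular formula: C8H10O2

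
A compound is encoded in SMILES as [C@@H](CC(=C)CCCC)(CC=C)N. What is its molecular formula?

Heavy atoms from the SMILES: 11 C, 1 N.
Implicit hydrogens by atom environment:
  7 × C: 2 H each → 14
  2 × C: 1 H each → 2
  1 × C: 3 H
  1 × C: no H
  1 × N: 2 H
  Total hydrogens = 21.
Molecular formula: C11H21N

C11H21N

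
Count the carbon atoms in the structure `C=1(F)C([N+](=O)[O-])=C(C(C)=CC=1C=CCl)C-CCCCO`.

The symbol for carbon appears 14 times in the SMILES. (Cl is a single chlorine, not C + l.)

14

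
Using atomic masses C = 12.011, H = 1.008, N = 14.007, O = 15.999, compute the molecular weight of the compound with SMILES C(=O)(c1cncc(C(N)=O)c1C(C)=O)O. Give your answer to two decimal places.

Molecular formula: C9H8N2O4.
M = 9×12.011 + 8×1.008 + 2×14.007 + 4×15.999 = 208.17 g/mol.

208.17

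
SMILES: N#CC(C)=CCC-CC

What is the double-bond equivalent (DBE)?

3

Molecular formula from the SMILES: C8H13N.
DoU = (2C + 2 + N − H − X)/2 = (2·8 + 2 + 1 − 13 − 0)/2 = 6/2 = 3.
(Structurally: 0 ring(s) + 3 π bond(s) = 3.)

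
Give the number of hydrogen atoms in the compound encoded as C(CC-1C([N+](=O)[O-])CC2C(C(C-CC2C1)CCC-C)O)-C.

Hydrogens are implicit in SMILES; fill each atom to its normal valence:
  9 × C: 2 H each → 18
  6 × C: 1 H each → 6
  2 × C: 3 H each → 6
  1 × N (charge +1): no H
  1 × O: 1 H
  1 × O: no H
  1 × O (charge -1): no H
  Total hydrogens = 31.

31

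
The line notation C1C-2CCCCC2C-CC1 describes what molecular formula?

C10H18

Heavy atoms from the SMILES: 10 C.
Implicit hydrogens by atom environment:
  8 × C: 2 H each → 16
  2 × C: 1 H each → 2
  Total hydrogens = 18.
Molecular formula: C10H18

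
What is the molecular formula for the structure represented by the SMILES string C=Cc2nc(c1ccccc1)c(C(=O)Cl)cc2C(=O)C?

Heavy atoms from the SMILES: 16 C, 1 Cl, 1 N, 2 O.
Implicit hydrogens by atom environment:
  6 × C (aromatic): 1 H each → 6
  5 × C (aromatic): no H
  2 × C: no H
  2 × O: no H
  1 × C: 3 H
  1 × C: 2 H
  1 × C: 1 H
  1 × Cl: no H
  1 × N (aromatic): no H
  Total hydrogens = 12.
Molecular formula: C16H12ClNO2

C16H12ClNO2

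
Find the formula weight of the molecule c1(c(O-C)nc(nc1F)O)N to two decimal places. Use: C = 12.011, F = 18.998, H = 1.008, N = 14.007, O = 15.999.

Molecular formula: C5H6FN3O2.
M = 5×12.011 + 1×18.998 + 6×1.008 + 3×14.007 + 2×15.999 = 159.12 g/mol.

159.12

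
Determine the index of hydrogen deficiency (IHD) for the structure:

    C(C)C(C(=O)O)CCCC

1

Molecular formula from the SMILES: C8H16O2.
DoU = (2C + 2 + N − H − X)/2 = (2·8 + 2 + 0 − 16 − 0)/2 = 2/2 = 1.
(Structurally: 0 ring(s) + 1 π bond(s) = 1.)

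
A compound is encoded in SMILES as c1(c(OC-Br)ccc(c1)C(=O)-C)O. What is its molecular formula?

Heavy atoms from the SMILES: 1 Br, 9 C, 3 O.
Implicit hydrogens by atom environment:
  3 × C (aromatic): 1 H each → 3
  3 × C (aromatic): no H
  2 × O: no H
  1 × Br: no H
  1 × C: 3 H
  1 × C: 2 H
  1 × C: no H
  1 × O: 1 H
  Total hydrogens = 9.
Molecular formula: C9H9BrO3

C9H9BrO3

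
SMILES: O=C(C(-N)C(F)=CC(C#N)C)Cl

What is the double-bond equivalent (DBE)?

4

Molecular formula from the SMILES: C7H8ClFN2O.
DoU = (2C + 2 + N − H − X)/2 = (2·7 + 2 + 2 − 8 − 2)/2 = 8/2 = 4.
(Structurally: 0 ring(s) + 4 π bond(s) = 4.)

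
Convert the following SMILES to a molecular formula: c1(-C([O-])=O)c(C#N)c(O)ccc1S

C8H4NO3S-

Heavy atoms from the SMILES: 8 C, 1 N, 3 O, 1 S.
Implicit hydrogens by atom environment:
  4 × C (aromatic): no H
  2 × C (aromatic): 1 H each → 2
  2 × C: no H
  1 × N: no H
  1 × O: 1 H
  1 × O: no H
  1 × O (charge -1): no H
  1 × S: 1 H
  Total hydrogens = 4.
Net charge -1.
Molecular formula: C8H4NO3S-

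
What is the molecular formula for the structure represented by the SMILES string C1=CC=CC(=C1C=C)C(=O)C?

Heavy atoms from the SMILES: 10 C, 1 O.
Implicit hydrogens by atom environment:
  4 × C (aromatic): 1 H each → 4
  2 × C (aromatic): no H
  1 × C: 3 H
  1 × C: 2 H
  1 × C: 1 H
  1 × C: no H
  1 × O: no H
  Total hydrogens = 10.
Molecular formula: C10H10O

C10H10O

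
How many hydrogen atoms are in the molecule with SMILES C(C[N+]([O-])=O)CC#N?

Hydrogens are implicit in SMILES; fill each atom to its normal valence:
  3 × C: 2 H each → 6
  1 × C: no H
  1 × N: no H
  1 × N (charge +1): no H
  1 × O: no H
  1 × O (charge -1): no H
  Total hydrogens = 6.

6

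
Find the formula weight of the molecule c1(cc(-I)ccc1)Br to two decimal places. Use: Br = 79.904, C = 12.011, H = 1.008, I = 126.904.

Molecular formula: C6H4BrI.
M = 1×79.904 + 6×12.011 + 4×1.008 + 1×126.904 = 282.91 g/mol.

282.91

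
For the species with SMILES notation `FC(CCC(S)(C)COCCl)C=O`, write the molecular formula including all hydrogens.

Heavy atoms from the SMILES: 8 C, 1 Cl, 1 F, 2 O, 1 S.
Implicit hydrogens by atom environment:
  4 × C: 2 H each → 8
  2 × C: 1 H each → 2
  2 × O: no H
  1 × C: 3 H
  1 × C: no H
  1 × Cl: no H
  1 × F: no H
  1 × S: 1 H
  Total hydrogens = 14.
Molecular formula: C8H14ClFO2S

C8H14ClFO2S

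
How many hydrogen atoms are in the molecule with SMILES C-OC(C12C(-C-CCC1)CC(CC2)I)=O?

Hydrogens are implicit in SMILES; fill each atom to its normal valence:
  7 × C: 2 H each → 14
  2 × C: 1 H each → 2
  2 × C: no H
  2 × O: no H
  1 × C: 3 H
  1 × I: no H
  Total hydrogens = 19.

19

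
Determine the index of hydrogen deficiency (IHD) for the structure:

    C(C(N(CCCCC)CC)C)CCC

Molecular formula from the SMILES: C13H29N.
DoU = (2C + 2 + N − H − X)/2 = (2·13 + 2 + 1 − 29 − 0)/2 = 0/2 = 0.
(Structurally: 0 ring(s) + 0 π bond(s) = 0.)

0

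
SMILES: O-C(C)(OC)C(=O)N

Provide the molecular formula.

C4H9NO3

Heavy atoms from the SMILES: 4 C, 1 N, 3 O.
Implicit hydrogens by atom environment:
  2 × C: 3 H each → 6
  2 × C: no H
  2 × O: no H
  1 × N: 2 H
  1 × O: 1 H
  Total hydrogens = 9.
Molecular formula: C4H9NO3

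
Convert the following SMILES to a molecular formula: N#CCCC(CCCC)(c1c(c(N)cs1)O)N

Heavy atoms from the SMILES: 12 C, 3 N, 1 O, 1 S.
Implicit hydrogens by atom environment:
  5 × C: 2 H each → 10
  3 × C (aromatic): no H
  2 × C: no H
  2 × N: 2 H each → 4
  1 × C: 3 H
  1 × C (aromatic): 1 H
  1 × N: no H
  1 × O: 1 H
  1 × S (aromatic): no H
  Total hydrogens = 19.
Molecular formula: C12H19N3OS

C12H19N3OS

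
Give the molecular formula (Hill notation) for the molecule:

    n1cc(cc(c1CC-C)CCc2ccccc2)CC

C18H23N

Heavy atoms from the SMILES: 18 C, 1 N.
Implicit hydrogens by atom environment:
  7 × C (aromatic): 1 H each → 7
  5 × C: 2 H each → 10
  4 × C (aromatic): no H
  2 × C: 3 H each → 6
  1 × N (aromatic): no H
  Total hydrogens = 23.
Molecular formula: C18H23N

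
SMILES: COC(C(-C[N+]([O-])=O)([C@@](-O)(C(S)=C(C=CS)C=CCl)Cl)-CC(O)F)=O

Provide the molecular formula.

Heavy atoms from the SMILES: 13 C, 2 Cl, 1 F, 1 N, 6 O, 2 S.
Implicit hydrogens by atom environment:
  5 × C: 1 H each → 5
  5 × C: no H
  3 × O: no H
  2 × C: 2 H each → 4
  2 × Cl: no H
  2 × O: 1 H each → 2
  2 × S: 1 H each → 2
  1 × C: 3 H
  1 × F: no H
  1 × N (charge +1): no H
  1 × O (charge -1): no H
  Total hydrogens = 16.
Molecular formula: C13H16Cl2FNO6S2

C13H16Cl2FNO6S2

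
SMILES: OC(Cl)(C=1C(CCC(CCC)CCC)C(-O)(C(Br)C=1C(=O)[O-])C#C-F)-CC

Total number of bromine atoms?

The symbol for bromine appears 1 time in the SMILES.

1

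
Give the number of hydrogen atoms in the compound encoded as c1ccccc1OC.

Hydrogens are implicit in SMILES; fill each atom to its normal valence:
  5 × C (aromatic): 1 H each → 5
  1 × C: 3 H
  1 × C (aromatic): no H
  1 × O: no H
  Total hydrogens = 8.

8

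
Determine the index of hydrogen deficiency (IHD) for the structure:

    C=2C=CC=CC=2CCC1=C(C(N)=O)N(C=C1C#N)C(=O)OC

Molecular formula from the SMILES: C16H15N3O3.
DoU = (2C + 2 + N − H − X)/2 = (2·16 + 2 + 3 − 15 − 0)/2 = 22/2 = 11.
(Structurally: 2 ring(s) + 9 π bond(s) = 11.)

11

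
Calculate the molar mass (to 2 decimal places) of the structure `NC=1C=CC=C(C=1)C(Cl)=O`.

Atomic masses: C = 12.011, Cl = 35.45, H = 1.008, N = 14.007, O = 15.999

155.58

Molecular formula: C7H6ClNO.
M = 7×12.011 + 1×35.45 + 6×1.008 + 1×14.007 + 1×15.999 = 155.58 g/mol.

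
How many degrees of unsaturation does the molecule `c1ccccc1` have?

4

Molecular formula from the SMILES: C6H6.
DoU = (2C + 2 + N − H − X)/2 = (2·6 + 2 + 0 − 6 − 0)/2 = 8/2 = 4.
(Structurally: 1 ring(s) + 3 π bond(s) = 4.)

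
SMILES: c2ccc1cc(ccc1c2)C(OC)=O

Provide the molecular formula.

Heavy atoms from the SMILES: 12 C, 2 O.
Implicit hydrogens by atom environment:
  7 × C (aromatic): 1 H each → 7
  3 × C (aromatic): no H
  2 × O: no H
  1 × C: 3 H
  1 × C: no H
  Total hydrogens = 10.
Molecular formula: C12H10O2

C12H10O2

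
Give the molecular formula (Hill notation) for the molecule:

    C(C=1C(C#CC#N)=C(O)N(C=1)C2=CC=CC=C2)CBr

C15H11BrN2O

Heavy atoms from the SMILES: 1 Br, 15 C, 2 N, 1 O.
Implicit hydrogens by atom environment:
  6 × C (aromatic): 1 H each → 6
  4 × C (aromatic): no H
  3 × C: no H
  2 × C: 2 H each → 4
  1 × Br: no H
  1 × N (aromatic): no H
  1 × N: no H
  1 × O: 1 H
  Total hydrogens = 11.
Molecular formula: C15H11BrN2O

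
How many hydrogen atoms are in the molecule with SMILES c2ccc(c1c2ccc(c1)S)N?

9

Hydrogens are implicit in SMILES; fill each atom to its normal valence:
  6 × C (aromatic): 1 H each → 6
  4 × C (aromatic): no H
  1 × N: 2 H
  1 × S: 1 H
  Total hydrogens = 9.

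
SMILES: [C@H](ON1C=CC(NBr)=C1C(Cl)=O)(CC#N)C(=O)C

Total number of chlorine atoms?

The symbol for chlorine appears 1 time in the SMILES.

1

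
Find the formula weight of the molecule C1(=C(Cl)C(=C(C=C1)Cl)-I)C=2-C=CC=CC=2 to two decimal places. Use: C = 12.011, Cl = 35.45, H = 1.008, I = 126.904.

Molecular formula: C12H7Cl2I.
M = 12×12.011 + 2×35.45 + 7×1.008 + 1×126.904 = 348.99 g/mol.

348.99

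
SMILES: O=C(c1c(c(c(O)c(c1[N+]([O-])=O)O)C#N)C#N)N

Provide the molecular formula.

C9H4N4O5

Heavy atoms from the SMILES: 9 C, 4 N, 5 O.
Implicit hydrogens by atom environment:
  6 × C (aromatic): no H
  3 × C: no H
  2 × N: no H
  2 × O: 1 H each → 2
  2 × O: no H
  1 × N: 2 H
  1 × N (charge +1): no H
  1 × O (charge -1): no H
  Total hydrogens = 4.
Molecular formula: C9H4N4O5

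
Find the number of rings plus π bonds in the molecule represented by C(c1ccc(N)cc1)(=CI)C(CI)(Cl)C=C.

6

Molecular formula from the SMILES: C12H12ClI2N.
DoU = (2C + 2 + N − H − X)/2 = (2·12 + 2 + 1 − 12 − 3)/2 = 12/2 = 6.
(Structurally: 1 ring(s) + 5 π bond(s) = 6.)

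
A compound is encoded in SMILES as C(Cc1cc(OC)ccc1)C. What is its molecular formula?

C10H14O

Heavy atoms from the SMILES: 10 C, 1 O.
Implicit hydrogens by atom environment:
  4 × C (aromatic): 1 H each → 4
  2 × C: 3 H each → 6
  2 × C: 2 H each → 4
  2 × C (aromatic): no H
  1 × O: no H
  Total hydrogens = 14.
Molecular formula: C10H14O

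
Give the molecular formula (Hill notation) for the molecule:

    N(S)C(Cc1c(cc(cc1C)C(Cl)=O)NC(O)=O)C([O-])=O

C12H12ClN2O5S-

Heavy atoms from the SMILES: 12 C, 1 Cl, 2 N, 5 O, 1 S.
Implicit hydrogens by atom environment:
  4 × C (aromatic): no H
  3 × C: no H
  3 × O: no H
  2 × C (aromatic): 1 H each → 2
  2 × N: 1 H each → 2
  1 × C: 3 H
  1 × C: 2 H
  1 × C: 1 H
  1 × Cl: no H
  1 × O: 1 H
  1 × O (charge -1): no H
  1 × S: 1 H
  Total hydrogens = 12.
Net charge -1.
Molecular formula: C12H12ClN2O5S-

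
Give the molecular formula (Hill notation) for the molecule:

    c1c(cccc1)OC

C7H8O

Heavy atoms from the SMILES: 7 C, 1 O.
Implicit hydrogens by atom environment:
  5 × C (aromatic): 1 H each → 5
  1 × C: 3 H
  1 × C (aromatic): no H
  1 × O: no H
  Total hydrogens = 8.
Molecular formula: C7H8O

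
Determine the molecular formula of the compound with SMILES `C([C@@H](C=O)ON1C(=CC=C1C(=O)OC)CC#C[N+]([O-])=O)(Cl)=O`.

Heavy atoms from the SMILES: 12 C, 1 Cl, 2 N, 7 O.
Implicit hydrogens by atom environment:
  6 × O: no H
  4 × C: no H
  2 × C (aromatic): 1 H each → 2
  2 × C: 1 H each → 2
  2 × C (aromatic): no H
  1 × C: 3 H
  1 × C: 2 H
  1 × Cl: no H
  1 × N (aromatic): no H
  1 × N (charge +1): no H
  1 × O (charge -1): no H
  Total hydrogens = 9.
Molecular formula: C12H9ClN2O7

C12H9ClN2O7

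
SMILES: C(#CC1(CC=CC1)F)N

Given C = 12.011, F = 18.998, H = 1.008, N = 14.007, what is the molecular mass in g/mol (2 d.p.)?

125.15

Molecular formula: C7H8FN.
M = 7×12.011 + 1×18.998 + 8×1.008 + 1×14.007 = 125.15 g/mol.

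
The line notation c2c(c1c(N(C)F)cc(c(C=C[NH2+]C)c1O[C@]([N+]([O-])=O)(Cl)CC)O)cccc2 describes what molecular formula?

Heavy atoms from the SMILES: 19 C, 1 Cl, 1 F, 3 N, 4 O.
Implicit hydrogens by atom environment:
  6 × C (aromatic): 1 H each → 6
  6 × C (aromatic): no H
  3 × C: 3 H each → 9
  2 × C: 1 H each → 2
  2 × O: no H
  1 × C: 2 H
  1 × C: no H
  1 × Cl: no H
  1 × F: no H
  1 × N (charge +1): 2 H
  1 × N: no H
  1 × N (charge +1): no H
  1 × O: 1 H
  1 × O (charge -1): no H
  Total hydrogens = 22.
Net charge +1.
Molecular formula: C19H22ClFN3O4+

C19H22ClFN3O4+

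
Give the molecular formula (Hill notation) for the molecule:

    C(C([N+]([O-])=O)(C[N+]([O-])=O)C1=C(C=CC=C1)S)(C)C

Heavy atoms from the SMILES: 11 C, 2 N, 4 O, 1 S.
Implicit hydrogens by atom environment:
  4 × C (aromatic): 1 H each → 4
  2 × C: 3 H each → 6
  2 × C (aromatic): no H
  2 × N (charge +1): no H
  2 × O: no H
  2 × O (charge -1): no H
  1 × C: 2 H
  1 × C: 1 H
  1 × C: no H
  1 × S: 1 H
  Total hydrogens = 14.
Molecular formula: C11H14N2O4S

C11H14N2O4S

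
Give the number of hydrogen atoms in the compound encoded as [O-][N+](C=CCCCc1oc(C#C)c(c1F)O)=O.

Hydrogens are implicit in SMILES; fill each atom to its normal valence:
  4 × C (aromatic): no H
  3 × C: 2 H each → 6
  3 × C: 1 H each → 3
  1 × C: no H
  1 × F: no H
  1 × N (charge +1): no H
  1 × O: 1 H
  1 × O (aromatic): no H
  1 × O: no H
  1 × O (charge -1): no H
  Total hydrogens = 10.

10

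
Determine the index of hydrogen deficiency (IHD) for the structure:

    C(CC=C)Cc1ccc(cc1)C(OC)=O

Molecular formula from the SMILES: C13H16O2.
DoU = (2C + 2 + N − H − X)/2 = (2·13 + 2 + 0 − 16 − 0)/2 = 12/2 = 6.
(Structurally: 1 ring(s) + 5 π bond(s) = 6.)

6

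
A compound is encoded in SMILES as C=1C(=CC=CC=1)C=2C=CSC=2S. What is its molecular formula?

Heavy atoms from the SMILES: 10 C, 2 S.
Implicit hydrogens by atom environment:
  7 × C (aromatic): 1 H each → 7
  3 × C (aromatic): no H
  1 × S: 1 H
  1 × S (aromatic): no H
  Total hydrogens = 8.
Molecular formula: C10H8S2

C10H8S2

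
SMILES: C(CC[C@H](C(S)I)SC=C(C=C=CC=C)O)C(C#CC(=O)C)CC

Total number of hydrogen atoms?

25

Hydrogens are implicit in SMILES; fill each atom to its normal valence:
  7 × C: 1 H each → 7
  5 × C: 2 H each → 10
  5 × C: no H
  2 × C: 3 H each → 6
  1 × I: no H
  1 × O: 1 H
  1 × O: no H
  1 × S: 1 H
  1 × S: no H
  Total hydrogens = 25.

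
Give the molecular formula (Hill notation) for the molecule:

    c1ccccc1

C6H6

Heavy atoms from the SMILES: 6 C.
Implicit hydrogens by atom environment:
  6 × C (aromatic): 1 H each → 6
  Total hydrogens = 6.
Molecular formula: C6H6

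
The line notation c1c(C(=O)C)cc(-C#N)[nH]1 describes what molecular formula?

Heavy atoms from the SMILES: 7 C, 2 N, 1 O.
Implicit hydrogens by atom environment:
  2 × C (aromatic): 1 H each → 2
  2 × C (aromatic): no H
  2 × C: no H
  1 × C: 3 H
  1 × N (aromatic): 1 H
  1 × N: no H
  1 × O: no H
  Total hydrogens = 6.
Molecular formula: C7H6N2O

C7H6N2O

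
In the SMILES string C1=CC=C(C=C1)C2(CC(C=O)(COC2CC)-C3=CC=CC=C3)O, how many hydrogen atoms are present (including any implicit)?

22

Hydrogens are implicit in SMILES; fill each atom to its normal valence:
  10 × C (aromatic): 1 H each → 10
  3 × C: 2 H each → 6
  2 × C: 1 H each → 2
  2 × C: no H
  2 × C (aromatic): no H
  2 × O: no H
  1 × C: 3 H
  1 × O: 1 H
  Total hydrogens = 22.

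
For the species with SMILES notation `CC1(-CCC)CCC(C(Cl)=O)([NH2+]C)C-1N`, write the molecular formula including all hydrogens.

C11H22ClN2O+

Heavy atoms from the SMILES: 11 C, 1 Cl, 2 N, 1 O.
Implicit hydrogens by atom environment:
  4 × C: 2 H each → 8
  3 × C: 3 H each → 9
  3 × C: no H
  1 × C: 1 H
  1 × Cl: no H
  1 × N (charge +1): 2 H
  1 × N: 2 H
  1 × O: no H
  Total hydrogens = 22.
Net charge +1.
Molecular formula: C11H22ClN2O+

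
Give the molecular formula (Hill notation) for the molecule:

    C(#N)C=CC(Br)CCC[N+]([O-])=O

Heavy atoms from the SMILES: 1 Br, 7 C, 2 N, 2 O.
Implicit hydrogens by atom environment:
  3 × C: 2 H each → 6
  3 × C: 1 H each → 3
  1 × Br: no H
  1 × C: no H
  1 × N: no H
  1 × N (charge +1): no H
  1 × O: no H
  1 × O (charge -1): no H
  Total hydrogens = 9.
Molecular formula: C7H9BrN2O2

C7H9BrN2O2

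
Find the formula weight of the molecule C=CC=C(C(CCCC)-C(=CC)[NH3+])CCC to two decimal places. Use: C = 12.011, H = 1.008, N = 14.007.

222.40

Molecular formula: C15H28N+.
M = 15×12.011 + 28×1.008 + 1×14.007 = 222.40 g/mol.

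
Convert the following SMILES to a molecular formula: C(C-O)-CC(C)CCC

C8H18O

Heavy atoms from the SMILES: 8 C, 1 O.
Implicit hydrogens by atom environment:
  5 × C: 2 H each → 10
  2 × C: 3 H each → 6
  1 × C: 1 H
  1 × O: 1 H
  Total hydrogens = 18.
Molecular formula: C8H18O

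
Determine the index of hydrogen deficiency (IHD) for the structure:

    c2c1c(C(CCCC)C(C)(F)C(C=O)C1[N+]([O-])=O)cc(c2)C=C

Molecular formula from the SMILES: C18H22FNO3.
DoU = (2C + 2 + N − H − X)/2 = (2·18 + 2 + 1 − 22 − 1)/2 = 16/2 = 8.
(Structurally: 2 ring(s) + 6 π bond(s) = 8.)

8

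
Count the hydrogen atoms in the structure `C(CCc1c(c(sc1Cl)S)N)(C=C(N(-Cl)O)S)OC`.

Hydrogens are implicit in SMILES; fill each atom to its normal valence:
  4 × C (aromatic): no H
  2 × C: 2 H each → 4
  2 × C: 1 H each → 2
  2 × Cl: no H
  2 × S: 1 H each → 2
  1 × C: 3 H
  1 × C: no H
  1 × N: 2 H
  1 × N: no H
  1 × O: 1 H
  1 × O: no H
  1 × S (aromatic): no H
  Total hydrogens = 14.

14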